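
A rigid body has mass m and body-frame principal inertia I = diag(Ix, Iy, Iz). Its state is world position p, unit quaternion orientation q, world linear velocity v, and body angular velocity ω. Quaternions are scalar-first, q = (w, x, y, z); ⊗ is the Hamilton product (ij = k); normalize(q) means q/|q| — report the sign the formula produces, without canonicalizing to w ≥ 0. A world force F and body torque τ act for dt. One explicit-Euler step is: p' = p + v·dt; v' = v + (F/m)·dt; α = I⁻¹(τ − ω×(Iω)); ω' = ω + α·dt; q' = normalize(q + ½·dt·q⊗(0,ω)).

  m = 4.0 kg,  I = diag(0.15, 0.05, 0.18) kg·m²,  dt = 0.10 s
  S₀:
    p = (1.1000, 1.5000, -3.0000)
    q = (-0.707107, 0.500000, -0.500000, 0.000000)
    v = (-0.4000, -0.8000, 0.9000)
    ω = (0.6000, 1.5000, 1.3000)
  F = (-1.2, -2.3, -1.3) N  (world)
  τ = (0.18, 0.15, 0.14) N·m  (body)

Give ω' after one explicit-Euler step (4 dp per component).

ω' = (0.5510, 1.8468, 1.4278)

ω×(Iω) gyroscopic = (0.2535, -0.0234, -0.0900)
(τ − ω×Iω)/I = (-0.4900, 3.4680, 1.2778)
new body rate ω' = (0.5510, 1.8468, 1.4278)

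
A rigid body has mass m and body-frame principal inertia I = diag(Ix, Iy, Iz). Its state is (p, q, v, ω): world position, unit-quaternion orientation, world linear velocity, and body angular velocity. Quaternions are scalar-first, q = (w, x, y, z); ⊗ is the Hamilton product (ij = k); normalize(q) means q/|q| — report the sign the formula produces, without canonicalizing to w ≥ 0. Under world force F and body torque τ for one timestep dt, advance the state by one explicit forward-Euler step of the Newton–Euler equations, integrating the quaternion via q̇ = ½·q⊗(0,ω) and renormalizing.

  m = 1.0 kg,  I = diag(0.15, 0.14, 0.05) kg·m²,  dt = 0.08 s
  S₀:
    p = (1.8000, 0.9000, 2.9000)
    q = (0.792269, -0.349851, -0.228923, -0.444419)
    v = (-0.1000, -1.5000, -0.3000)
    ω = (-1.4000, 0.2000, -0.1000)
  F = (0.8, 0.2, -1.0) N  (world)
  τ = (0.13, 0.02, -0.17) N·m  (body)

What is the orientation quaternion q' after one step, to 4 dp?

2q̇ = q⊗(0,ω) = (-0.4884487, -0.9974005, 0.7456553, -0.4696893)
updated quaternion q' = (0.7715, -0.3891, -0.1988, -0.4625)

q' = (0.7715, -0.3891, -0.1988, -0.4625)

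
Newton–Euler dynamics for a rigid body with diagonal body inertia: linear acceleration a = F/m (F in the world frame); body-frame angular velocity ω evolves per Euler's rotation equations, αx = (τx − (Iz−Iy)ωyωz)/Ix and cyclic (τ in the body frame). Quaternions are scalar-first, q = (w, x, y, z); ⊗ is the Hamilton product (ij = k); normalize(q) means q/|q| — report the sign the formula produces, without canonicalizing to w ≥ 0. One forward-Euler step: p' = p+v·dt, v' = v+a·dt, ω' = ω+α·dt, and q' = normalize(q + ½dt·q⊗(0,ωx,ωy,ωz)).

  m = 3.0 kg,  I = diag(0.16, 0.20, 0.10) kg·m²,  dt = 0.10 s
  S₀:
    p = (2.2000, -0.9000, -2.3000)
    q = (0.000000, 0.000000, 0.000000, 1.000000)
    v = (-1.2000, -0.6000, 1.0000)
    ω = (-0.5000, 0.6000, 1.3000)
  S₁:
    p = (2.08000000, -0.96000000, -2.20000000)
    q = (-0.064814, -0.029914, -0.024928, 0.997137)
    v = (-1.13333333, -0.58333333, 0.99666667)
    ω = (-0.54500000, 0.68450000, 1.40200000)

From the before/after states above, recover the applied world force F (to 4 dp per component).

v₁ − v₀ = (0.06666667, 0.01666667, -0.00333333)
m·(v₁−v₀)/dt = (2.0000, 0.5000, -0.1000)

F = (2.0000, 0.5000, -0.1000)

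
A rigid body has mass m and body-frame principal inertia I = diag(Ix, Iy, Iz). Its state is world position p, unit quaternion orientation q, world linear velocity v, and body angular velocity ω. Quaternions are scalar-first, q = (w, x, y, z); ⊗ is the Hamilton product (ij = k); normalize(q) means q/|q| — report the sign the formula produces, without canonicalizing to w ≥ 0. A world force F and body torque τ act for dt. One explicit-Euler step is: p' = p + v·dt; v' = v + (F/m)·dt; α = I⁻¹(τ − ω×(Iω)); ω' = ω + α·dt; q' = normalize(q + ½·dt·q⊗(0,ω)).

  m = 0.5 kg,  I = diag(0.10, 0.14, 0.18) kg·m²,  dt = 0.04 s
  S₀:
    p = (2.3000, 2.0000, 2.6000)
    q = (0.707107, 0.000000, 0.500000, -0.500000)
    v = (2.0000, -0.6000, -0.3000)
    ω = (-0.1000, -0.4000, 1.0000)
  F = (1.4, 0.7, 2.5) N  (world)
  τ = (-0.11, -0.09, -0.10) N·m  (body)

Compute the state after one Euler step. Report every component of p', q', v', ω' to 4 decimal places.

new position p' = (2.3800, 1.9760, 2.5880)
new velocity v' = (2.1120, -0.5440, -0.1000)
precession coupling ω×(Iω) = (-0.0160, 0.0080, 0.0016)
angular accel α = (-0.9400, -0.7000, -0.5644)
ω + α·dt = (-0.1376, -0.4280, 0.9774)
2q̇ = q⊗(0,ω) = (0.7000000, 0.2292893, -0.2328428, 0.7571070)
q + ½dt·q⊗(0,ω), renormalized = (0.7209, 0.0046, 0.4952, -0.4847)

p' = (2.3800, 1.9760, 2.5880)
q' = (0.7209, 0.0046, 0.4952, -0.4847)
v' = (2.1120, -0.5440, -0.1000)
ω' = (-0.1376, -0.4280, 0.9774)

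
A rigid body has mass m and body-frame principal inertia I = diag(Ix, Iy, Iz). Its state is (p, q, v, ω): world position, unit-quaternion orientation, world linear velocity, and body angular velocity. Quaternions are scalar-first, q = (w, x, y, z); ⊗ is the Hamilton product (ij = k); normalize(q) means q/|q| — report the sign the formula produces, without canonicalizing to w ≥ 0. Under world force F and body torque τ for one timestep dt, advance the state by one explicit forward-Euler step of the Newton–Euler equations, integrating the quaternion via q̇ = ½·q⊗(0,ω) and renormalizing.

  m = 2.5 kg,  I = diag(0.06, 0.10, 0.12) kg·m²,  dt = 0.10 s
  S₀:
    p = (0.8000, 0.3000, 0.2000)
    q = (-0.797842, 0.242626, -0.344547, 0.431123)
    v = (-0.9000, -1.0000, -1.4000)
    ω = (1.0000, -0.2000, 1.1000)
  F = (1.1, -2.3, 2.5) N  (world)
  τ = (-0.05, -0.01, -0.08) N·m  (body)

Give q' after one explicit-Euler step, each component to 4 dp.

q' = (-0.8348, 0.1876, -0.3274, 0.4009)

2q̇ = q⊗(0,ω) = (-0.7857707, -1.0906191, 0.3238028, -0.5816044)
q' = normalize(q + ½dt·q⊗(0,ω)) = (-0.8348, 0.1876, -0.3274, 0.4009)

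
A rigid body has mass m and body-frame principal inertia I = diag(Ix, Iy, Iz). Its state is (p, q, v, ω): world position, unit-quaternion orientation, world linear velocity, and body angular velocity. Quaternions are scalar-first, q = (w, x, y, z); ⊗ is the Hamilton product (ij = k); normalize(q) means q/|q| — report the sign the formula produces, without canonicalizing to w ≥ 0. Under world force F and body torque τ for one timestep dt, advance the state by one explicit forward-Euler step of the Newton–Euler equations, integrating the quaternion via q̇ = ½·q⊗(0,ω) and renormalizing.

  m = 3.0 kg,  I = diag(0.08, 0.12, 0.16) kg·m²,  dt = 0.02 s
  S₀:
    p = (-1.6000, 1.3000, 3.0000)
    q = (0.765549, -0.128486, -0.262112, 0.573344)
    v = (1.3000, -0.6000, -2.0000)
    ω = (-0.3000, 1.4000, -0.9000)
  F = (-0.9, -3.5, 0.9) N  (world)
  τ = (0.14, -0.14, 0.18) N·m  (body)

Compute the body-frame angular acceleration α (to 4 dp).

ω×(Iω) gyroscopic = (-0.0504, -0.0216, -0.0168)
angular accel α = (2.3800, -0.9867, 1.2300)

α = (2.3800, -0.9867, 1.2300)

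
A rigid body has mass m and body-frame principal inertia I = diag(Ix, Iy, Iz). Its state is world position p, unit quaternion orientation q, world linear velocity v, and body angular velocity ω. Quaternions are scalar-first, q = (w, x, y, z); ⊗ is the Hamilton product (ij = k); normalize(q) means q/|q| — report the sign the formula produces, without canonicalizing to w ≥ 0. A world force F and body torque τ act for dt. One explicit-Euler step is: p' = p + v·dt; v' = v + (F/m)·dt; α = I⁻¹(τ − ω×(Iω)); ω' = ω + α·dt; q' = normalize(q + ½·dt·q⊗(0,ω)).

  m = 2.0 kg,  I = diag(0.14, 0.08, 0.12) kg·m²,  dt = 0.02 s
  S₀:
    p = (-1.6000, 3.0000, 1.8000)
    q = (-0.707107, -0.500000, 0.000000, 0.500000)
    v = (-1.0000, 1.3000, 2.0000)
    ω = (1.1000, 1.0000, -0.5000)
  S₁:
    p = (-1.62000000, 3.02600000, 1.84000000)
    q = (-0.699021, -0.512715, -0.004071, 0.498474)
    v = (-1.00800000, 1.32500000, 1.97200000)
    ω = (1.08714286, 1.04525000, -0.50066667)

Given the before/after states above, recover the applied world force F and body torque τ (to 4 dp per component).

F = (-0.8000, 2.5000, -2.8000)
τ = (-0.1100, 0.1700, -0.0700)

v₁ − v₀ = (-0.00800000, 0.02500000, -0.02800000)
F = m·Δv/dt = (-0.8000, 2.5000, -2.8000)
Δω = ω₁−ω₀ = (-0.01285714, 0.04525000, -0.00066667)
I·α + gyro = (-0.1100, 0.1700, -0.0700)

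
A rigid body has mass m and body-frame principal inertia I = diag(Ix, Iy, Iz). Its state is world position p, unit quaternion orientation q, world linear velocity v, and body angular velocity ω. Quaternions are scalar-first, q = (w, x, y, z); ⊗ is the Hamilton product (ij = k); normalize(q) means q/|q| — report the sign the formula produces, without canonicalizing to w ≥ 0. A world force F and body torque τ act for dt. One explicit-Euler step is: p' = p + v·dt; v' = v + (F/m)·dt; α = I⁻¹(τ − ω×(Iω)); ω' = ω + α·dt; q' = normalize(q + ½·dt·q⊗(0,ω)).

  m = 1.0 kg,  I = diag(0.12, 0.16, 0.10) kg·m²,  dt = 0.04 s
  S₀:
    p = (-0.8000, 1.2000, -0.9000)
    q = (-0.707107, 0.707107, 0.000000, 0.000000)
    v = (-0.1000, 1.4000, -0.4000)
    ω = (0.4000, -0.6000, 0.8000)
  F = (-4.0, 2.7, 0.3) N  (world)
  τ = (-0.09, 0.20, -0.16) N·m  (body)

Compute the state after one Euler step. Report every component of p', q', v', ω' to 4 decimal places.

p' = (-0.8040, 1.2560, -0.9160)
q' = (-0.7126, 0.7013, -0.0028, -0.0198)
v' = (-0.2600, 1.5080, -0.3880)
ω' = (0.3604, -0.5516, 0.7398)

precession coupling ω×(Iω) = (0.0288, 0.0064, -0.0096)
α = I⁻¹(τ − ω×Iω) = (-0.9900, 1.2100, -1.5040)
new body rate ω' = (0.3604, -0.5516, 0.7398)
2q̇ = q⊗(0,ω) = (-0.2828428, -0.2828428, -0.1414214, -0.9899498)
q' = normalize(q + ½dt·q⊗(0,ω)) = (-0.7126, 0.7013, -0.0028, -0.0198)
new position p' = (-0.8040, 1.2560, -0.9160)
v + (F/m)dt = (-0.2600, 1.5080, -0.3880)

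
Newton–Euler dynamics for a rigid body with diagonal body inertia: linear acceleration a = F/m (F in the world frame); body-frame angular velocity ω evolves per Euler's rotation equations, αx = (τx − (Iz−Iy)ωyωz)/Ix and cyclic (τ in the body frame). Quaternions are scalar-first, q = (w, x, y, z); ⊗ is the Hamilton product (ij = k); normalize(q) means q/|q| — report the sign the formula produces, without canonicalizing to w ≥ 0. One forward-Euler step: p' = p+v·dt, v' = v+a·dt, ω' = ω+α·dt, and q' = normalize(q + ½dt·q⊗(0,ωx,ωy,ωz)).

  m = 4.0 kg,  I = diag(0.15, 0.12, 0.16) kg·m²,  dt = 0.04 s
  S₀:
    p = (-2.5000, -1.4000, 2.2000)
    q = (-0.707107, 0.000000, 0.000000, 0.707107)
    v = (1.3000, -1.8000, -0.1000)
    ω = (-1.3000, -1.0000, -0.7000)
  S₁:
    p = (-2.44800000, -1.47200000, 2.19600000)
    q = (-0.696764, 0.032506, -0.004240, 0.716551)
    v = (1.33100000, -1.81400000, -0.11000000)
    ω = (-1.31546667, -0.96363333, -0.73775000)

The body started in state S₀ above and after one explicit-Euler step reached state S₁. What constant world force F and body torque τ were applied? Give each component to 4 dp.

F = (3.1000, -1.4000, -1.0000)
τ = (-0.0300, 0.1000, -0.1900)

v₁ − v₀ = (0.03100000, -0.01400000, -0.01000000)
F = m·Δv/dt = (3.1000, -1.4000, -1.0000)
ω₁ − ω₀ = (-0.01546667, 0.03636667, -0.03775000)
gyro term ω₀×Iω₀ = (0.0280, -0.0091, -0.0390)
τ = I·(Δω/dt) + ω₀×(Iω₀) = (-0.0300, 0.1000, -0.1900)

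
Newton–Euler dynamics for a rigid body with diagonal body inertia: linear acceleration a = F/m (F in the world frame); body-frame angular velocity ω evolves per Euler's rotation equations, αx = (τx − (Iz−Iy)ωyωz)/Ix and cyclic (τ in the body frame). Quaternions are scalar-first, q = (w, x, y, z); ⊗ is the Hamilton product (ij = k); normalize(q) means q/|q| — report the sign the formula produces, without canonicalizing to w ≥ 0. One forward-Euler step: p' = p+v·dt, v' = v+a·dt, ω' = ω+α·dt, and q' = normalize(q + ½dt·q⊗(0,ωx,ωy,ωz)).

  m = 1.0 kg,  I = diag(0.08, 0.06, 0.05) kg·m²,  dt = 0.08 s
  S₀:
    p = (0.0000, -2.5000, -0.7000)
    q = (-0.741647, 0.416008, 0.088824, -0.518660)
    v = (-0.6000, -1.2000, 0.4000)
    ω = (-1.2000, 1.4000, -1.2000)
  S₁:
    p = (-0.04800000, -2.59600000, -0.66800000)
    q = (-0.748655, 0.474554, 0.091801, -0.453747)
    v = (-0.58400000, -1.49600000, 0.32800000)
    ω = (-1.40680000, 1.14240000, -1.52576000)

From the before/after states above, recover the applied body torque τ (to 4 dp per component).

τ = (-0.1900, -0.1500, -0.1700)

Δω = ω₁−ω₀ = (-0.20680000, -0.25760000, -0.32576000)
gyro term ω₀×Iω₀ = (0.0168, 0.0432, 0.0336)
τ = I·(Δω/dt) + ω₀×(Iω₀) = (-0.1900, -0.1500, -0.1700)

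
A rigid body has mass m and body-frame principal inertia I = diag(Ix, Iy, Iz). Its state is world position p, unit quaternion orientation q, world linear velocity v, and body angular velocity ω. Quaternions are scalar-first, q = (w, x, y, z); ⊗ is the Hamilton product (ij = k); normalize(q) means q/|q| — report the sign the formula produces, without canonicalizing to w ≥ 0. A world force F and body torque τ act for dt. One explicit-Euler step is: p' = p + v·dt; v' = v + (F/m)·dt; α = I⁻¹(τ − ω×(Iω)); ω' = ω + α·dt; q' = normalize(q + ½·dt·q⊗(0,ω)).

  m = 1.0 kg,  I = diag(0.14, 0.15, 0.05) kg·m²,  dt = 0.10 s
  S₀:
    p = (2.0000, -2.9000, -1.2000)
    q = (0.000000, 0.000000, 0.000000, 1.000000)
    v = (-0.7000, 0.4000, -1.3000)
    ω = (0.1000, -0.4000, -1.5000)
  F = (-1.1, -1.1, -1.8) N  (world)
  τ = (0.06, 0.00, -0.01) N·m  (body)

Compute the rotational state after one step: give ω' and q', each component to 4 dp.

ω' = (0.1857, -0.3910, -1.5192)
q' = (0.0748, 0.0199, 0.0050, 0.9970)

precession coupling ω×(Iω) = (-0.0600, -0.0135, -0.0004)
angular accel α = (0.8571, 0.0900, -0.1920)
ω + α·dt = (0.1857, -0.3910, -1.5192)
Hamilton product q⊗(0,ω) = (1.5000000, 0.4000000, 0.1000000, 0.0000000)
updated quaternion q' = (0.0748, 0.0199, 0.0050, 0.9970)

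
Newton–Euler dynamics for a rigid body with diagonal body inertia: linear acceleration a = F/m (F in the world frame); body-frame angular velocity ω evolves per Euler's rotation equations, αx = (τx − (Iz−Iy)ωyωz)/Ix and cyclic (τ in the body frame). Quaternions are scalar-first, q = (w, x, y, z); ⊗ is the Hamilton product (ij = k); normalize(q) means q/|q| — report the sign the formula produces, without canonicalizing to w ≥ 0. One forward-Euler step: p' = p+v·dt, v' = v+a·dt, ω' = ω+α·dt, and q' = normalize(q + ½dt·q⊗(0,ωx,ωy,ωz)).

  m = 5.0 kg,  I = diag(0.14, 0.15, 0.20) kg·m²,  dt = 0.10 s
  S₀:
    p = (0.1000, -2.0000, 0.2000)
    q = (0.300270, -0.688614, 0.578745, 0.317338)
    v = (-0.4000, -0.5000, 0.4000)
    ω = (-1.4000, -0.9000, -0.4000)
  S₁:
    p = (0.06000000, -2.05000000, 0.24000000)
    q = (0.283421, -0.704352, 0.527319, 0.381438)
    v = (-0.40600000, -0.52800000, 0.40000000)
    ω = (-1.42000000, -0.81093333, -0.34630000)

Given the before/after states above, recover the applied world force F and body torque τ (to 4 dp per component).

F = (-0.3000, -1.4000, 0.0000)
τ = (-0.0100, 0.1000, 0.1200)

rate change Δω = (-0.02000000, 0.08906667, 0.05370000)
gyro term ω₀×Iω₀ = (0.0180, -0.0336, 0.0126)
applied torque τ = (-0.0100, 0.1000, 0.1200)
v₁ − v₀ = (-0.00600000, -0.02800000, 0.00000000)
F = m·Δv/dt = (-0.3000, -1.4000, 0.0000)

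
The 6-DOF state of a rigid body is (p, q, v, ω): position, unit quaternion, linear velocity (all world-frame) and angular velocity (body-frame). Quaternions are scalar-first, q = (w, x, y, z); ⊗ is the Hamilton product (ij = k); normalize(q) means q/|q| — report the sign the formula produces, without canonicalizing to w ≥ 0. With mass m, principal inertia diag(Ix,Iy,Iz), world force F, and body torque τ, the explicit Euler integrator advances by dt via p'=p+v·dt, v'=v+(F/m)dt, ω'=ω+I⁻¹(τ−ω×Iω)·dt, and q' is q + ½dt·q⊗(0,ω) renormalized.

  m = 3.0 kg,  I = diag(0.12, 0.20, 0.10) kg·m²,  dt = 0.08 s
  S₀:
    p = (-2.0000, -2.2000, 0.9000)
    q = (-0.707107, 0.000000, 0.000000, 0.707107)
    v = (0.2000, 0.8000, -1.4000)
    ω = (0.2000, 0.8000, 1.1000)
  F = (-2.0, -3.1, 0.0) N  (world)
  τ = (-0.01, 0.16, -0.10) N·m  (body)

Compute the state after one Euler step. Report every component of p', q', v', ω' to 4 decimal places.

a = F/m = (-0.6667, -1.0333, 0.0000)
p + v·dt = (-1.9840, -2.1360, 0.7880)
new velocity v' = (0.1467, 0.7173, -1.4000)
precession coupling ω×(Iω) = (-0.0880, 0.0044, 0.0128)
(τ − ω×Iω)/I = (0.6500, 0.7780, -1.1280)
ω' = ω + α·dt = (0.2520, 0.8622, 1.0098)
q⊗(0,ω) = (-0.7778177, -0.7071070, -0.4242642, -0.7778177)
q' = normalize(q + ½dt·q⊗(0,ω)) = (-0.7371, -0.0282, -0.0169, 0.6750)

p' = (-1.9840, -2.1360, 0.7880)
q' = (-0.7371, -0.0282, -0.0169, 0.6750)
v' = (0.1467, 0.7173, -1.4000)
ω' = (0.2520, 0.8622, 1.0098)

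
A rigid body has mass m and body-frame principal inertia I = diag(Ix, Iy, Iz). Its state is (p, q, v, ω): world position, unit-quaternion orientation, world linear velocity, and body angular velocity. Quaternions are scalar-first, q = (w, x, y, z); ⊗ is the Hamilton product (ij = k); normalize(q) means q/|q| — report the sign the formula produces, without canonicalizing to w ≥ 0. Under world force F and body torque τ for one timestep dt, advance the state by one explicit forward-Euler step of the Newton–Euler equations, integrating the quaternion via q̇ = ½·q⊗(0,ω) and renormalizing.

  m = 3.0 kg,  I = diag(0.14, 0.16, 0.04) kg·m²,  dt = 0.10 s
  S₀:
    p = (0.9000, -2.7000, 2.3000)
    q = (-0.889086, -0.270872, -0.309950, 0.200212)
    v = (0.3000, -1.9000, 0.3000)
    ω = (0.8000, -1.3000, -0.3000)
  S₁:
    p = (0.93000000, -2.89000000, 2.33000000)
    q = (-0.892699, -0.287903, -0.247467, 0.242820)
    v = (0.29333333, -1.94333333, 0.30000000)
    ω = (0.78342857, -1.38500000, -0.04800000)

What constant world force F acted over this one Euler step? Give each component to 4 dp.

F = (-0.2000, -1.3000, 0.0000)

v₁ − v₀ = (-0.00666667, -0.04333333, 0.00000000)
F = m·Δv/dt = (-0.2000, -1.3000, 0.0000)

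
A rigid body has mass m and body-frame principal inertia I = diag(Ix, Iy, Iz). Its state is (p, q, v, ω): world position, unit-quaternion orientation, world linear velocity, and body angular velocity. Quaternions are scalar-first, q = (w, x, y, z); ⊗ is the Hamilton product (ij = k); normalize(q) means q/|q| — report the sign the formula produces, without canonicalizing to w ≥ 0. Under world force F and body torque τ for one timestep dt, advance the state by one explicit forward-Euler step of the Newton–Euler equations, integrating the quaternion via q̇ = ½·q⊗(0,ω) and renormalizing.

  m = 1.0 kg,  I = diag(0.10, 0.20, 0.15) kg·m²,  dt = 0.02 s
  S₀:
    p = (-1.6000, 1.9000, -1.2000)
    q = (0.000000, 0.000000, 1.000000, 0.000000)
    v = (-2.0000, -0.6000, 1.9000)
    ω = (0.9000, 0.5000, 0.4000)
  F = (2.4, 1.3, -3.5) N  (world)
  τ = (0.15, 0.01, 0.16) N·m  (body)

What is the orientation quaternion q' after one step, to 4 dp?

q' = (-0.0050, 0.0040, 0.9999, -0.0090)

Hamilton product q⊗(0,ω) = (-0.5000000, 0.4000000, 0.0000000, -0.9000000)
q' = normalize(q + ½dt·q⊗(0,ω)) = (-0.0050, 0.0040, 0.9999, -0.0090)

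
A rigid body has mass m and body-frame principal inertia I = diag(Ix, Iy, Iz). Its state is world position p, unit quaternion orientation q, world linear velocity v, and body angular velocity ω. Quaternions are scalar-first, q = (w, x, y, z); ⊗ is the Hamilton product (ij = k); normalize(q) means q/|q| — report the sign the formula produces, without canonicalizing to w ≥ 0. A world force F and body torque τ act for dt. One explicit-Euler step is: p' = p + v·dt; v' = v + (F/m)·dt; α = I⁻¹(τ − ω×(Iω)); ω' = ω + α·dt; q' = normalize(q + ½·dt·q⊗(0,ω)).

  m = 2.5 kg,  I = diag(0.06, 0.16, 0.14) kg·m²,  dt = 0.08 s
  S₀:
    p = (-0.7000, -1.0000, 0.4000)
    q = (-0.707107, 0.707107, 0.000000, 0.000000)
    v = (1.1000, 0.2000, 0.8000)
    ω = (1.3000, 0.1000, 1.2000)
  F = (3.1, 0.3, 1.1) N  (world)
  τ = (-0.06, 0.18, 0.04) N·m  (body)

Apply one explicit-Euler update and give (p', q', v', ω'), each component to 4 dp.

p' = (-0.6120, -0.9840, 0.4640)
q' = (-0.7420, 0.6687, -0.0367, -0.0310)
v' = (1.1992, 0.2096, 0.8352)
ω' = (1.2232, 0.2524, 1.2154)

angular accel α = (-0.9600, 1.9050, 0.1929)
new body rate ω' = (1.2232, 0.2524, 1.2154)
q⊗(0,ω) = (-0.9192391, -0.9192391, -0.9192391, -0.7778177)
q' = normalize(q + ½dt·q⊗(0,ω)) = (-0.7420, 0.6687, -0.0367, -0.0310)
linear accel F/m = (1.2400, 0.1200, 0.4400)
new position p' = (-0.6120, -0.9840, 0.4640)
v + (F/m)dt = (1.1992, 0.2096, 0.8352)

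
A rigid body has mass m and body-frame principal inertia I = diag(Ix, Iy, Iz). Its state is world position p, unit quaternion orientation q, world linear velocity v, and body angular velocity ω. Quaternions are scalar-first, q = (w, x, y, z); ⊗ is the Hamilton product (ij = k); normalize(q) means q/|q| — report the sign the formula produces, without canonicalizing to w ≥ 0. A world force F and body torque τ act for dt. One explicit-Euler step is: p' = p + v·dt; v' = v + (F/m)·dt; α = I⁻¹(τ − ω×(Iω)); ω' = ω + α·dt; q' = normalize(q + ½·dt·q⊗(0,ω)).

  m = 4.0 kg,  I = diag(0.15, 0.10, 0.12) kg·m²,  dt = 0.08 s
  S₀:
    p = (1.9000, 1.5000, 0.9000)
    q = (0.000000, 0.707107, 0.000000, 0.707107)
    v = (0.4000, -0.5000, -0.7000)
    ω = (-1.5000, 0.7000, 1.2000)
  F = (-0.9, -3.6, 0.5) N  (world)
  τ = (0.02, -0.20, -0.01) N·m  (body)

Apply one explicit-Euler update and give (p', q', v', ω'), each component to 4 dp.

p' = (1.9320, 1.4600, 0.8440)
q' = (0.0085, 0.6850, -0.0761, 0.7245)
v' = (0.3820, -0.5720, -0.6900)
ω' = (-1.4983, 0.5832, 1.1583)

ω×(Iω) gyroscopic = (0.0168, -0.0540, 0.0525)
angular accel α = (0.0213, -1.4600, -0.5208)
ω' = ω + α·dt = (-1.4983, 0.5832, 1.1583)
q⊗(0,ω) = (0.2121321, -0.4949749, -1.9091889, 0.4949749)
updated quaternion q' = (0.0085, 0.6850, -0.0761, 0.7245)
a = (-0.2250, -0.9000, 0.1250)
p + v·dt = (1.9320, 1.4600, 0.8440)
new velocity v' = (0.3820, -0.5720, -0.6900)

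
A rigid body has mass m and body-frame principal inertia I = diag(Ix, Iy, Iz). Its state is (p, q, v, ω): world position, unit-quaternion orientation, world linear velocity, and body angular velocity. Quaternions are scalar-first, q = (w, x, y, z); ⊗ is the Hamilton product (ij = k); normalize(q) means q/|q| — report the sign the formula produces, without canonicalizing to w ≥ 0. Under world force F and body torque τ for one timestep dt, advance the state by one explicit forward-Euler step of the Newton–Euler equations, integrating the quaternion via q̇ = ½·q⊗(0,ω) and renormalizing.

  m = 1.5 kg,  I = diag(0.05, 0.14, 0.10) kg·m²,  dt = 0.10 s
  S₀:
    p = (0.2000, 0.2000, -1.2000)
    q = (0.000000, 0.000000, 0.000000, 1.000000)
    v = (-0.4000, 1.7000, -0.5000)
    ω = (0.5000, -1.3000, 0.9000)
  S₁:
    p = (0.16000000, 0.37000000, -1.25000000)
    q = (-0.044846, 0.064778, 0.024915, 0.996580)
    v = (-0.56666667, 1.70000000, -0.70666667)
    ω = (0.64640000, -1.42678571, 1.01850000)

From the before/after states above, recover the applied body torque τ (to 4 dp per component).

ω₁ − ω₀ = (0.14640000, -0.12678571, 0.11850000)
ω₀×(Iω₀) = (0.0468, -0.0225, -0.0585)
I·α + gyro = (0.1200, -0.2000, 0.0600)

τ = (0.1200, -0.2000, 0.0600)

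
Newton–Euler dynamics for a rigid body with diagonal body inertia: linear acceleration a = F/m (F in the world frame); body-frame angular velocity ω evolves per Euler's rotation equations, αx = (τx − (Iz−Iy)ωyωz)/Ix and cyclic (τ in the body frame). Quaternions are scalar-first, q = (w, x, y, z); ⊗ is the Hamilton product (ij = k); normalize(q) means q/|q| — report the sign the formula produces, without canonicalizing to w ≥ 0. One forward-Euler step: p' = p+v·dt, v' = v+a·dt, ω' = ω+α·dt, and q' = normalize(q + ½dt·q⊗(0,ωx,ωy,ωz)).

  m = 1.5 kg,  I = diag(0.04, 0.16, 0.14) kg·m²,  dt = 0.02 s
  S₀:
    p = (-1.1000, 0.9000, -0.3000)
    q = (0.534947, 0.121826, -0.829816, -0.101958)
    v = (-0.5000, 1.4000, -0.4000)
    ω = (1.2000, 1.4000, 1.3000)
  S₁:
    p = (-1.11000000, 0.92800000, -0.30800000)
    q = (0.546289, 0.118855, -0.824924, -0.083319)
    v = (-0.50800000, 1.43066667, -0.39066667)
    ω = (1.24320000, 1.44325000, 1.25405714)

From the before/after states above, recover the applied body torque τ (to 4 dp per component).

τ = (0.0500, 0.1900, -0.1200)

Δω = ω₁−ω₀ = (0.04320000, 0.04325000, -0.04594286)
applied torque τ = (0.0500, 0.1900, -0.1200)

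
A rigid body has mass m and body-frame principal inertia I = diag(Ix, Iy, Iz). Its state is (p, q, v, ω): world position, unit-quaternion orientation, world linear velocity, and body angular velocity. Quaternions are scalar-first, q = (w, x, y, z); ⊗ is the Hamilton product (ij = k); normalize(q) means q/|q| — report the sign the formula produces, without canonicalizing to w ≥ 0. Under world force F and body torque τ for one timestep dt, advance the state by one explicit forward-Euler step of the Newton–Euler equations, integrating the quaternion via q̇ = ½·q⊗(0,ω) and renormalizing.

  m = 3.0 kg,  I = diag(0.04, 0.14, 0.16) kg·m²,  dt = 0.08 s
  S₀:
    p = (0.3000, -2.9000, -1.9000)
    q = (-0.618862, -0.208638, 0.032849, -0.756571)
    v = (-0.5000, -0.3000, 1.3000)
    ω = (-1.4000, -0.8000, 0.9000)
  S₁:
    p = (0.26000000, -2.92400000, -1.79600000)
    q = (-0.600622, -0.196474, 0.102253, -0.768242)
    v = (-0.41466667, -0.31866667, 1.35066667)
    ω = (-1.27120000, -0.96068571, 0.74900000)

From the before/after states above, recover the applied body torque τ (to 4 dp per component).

τ = (0.0500, -0.1300, -0.1900)

rate change Δω = (0.12880000, -0.16068571, -0.15100000)
ω₀×(Iω₀) = (-0.0144, 0.1512, 0.1120)
applied torque τ = (0.0500, -0.1300, -0.1900)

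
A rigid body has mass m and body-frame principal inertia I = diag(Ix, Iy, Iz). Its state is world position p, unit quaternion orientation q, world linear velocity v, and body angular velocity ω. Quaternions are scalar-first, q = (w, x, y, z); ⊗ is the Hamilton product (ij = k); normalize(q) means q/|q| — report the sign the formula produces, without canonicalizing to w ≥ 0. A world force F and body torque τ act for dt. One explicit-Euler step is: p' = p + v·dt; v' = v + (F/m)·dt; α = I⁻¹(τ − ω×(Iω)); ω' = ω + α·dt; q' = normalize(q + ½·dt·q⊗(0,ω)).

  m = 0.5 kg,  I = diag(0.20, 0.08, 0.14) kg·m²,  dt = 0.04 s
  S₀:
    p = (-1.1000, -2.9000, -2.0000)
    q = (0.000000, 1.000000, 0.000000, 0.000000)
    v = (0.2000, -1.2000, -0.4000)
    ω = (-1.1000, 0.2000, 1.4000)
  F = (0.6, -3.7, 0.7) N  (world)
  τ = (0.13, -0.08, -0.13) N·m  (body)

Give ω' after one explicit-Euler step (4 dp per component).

gyro term ω×Iω = (0.0168, -0.0924, 0.0264)
(τ − ω×Iω)/I = (0.5660, 0.1550, -1.1171)
ω + α·dt = (-1.0774, 0.2062, 1.3553)

ω' = (-1.0774, 0.2062, 1.3553)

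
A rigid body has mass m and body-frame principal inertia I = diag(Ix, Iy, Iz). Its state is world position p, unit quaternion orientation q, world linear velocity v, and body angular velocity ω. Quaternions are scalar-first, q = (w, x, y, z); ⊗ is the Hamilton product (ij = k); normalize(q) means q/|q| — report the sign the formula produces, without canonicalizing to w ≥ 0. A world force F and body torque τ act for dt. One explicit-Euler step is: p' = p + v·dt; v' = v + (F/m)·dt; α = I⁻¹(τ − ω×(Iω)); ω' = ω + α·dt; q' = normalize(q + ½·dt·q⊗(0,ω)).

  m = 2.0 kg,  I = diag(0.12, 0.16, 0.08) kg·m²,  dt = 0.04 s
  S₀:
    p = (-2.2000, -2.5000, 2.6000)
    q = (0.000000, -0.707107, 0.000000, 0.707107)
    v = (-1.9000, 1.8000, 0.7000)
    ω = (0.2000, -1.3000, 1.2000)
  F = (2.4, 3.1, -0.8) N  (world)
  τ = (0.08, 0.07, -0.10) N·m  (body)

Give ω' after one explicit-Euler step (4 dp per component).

ω' = (0.1851, -1.2849, 1.1552)

ω×(Iω) gyroscopic = (0.1248, 0.0096, -0.0104)
(τ − ω×Iω)/I = (-0.3733, 0.3775, -1.1200)
ω + α·dt = (0.1851, -1.2849, 1.1552)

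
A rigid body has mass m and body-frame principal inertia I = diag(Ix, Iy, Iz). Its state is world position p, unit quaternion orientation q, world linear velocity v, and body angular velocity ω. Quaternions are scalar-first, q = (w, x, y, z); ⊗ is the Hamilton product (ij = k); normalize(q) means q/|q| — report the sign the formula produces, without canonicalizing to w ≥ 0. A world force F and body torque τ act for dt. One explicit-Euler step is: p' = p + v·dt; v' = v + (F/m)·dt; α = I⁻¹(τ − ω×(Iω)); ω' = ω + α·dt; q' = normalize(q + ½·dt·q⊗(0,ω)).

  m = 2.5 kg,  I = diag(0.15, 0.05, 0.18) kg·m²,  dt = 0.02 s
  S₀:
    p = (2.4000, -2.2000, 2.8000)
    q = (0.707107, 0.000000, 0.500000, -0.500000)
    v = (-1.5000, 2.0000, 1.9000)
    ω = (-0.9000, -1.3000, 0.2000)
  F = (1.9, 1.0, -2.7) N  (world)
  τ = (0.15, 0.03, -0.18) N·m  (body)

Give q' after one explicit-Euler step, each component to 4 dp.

q' = (0.7145, -0.0119, 0.4952, -0.4940)

2q̇ = q⊗(0,ω) = (0.7500000, -1.1863963, -0.4692391, 0.5914214)
updated quaternion q' = (0.7145, -0.0119, 0.4952, -0.4940)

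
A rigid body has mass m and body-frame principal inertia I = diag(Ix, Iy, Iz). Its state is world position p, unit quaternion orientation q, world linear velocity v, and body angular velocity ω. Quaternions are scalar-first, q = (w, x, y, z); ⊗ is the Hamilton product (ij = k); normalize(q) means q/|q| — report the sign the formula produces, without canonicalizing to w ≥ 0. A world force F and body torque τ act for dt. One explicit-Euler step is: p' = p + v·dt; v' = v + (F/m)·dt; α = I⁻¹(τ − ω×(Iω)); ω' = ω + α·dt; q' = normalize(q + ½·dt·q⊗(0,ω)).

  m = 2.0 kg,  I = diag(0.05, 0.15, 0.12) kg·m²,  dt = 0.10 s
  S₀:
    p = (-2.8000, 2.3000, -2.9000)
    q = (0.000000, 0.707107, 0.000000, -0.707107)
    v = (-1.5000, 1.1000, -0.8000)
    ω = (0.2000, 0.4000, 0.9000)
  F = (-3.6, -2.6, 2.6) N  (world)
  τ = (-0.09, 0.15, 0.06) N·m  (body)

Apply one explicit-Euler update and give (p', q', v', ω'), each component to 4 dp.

p' = (-2.9500, 2.4100, -2.9800)
q' = (0.0247, 0.7203, -0.0388, -0.6921)
v' = (-1.6800, 0.9700, -0.6700)
ω' = (0.0416, 0.5084, 0.9433)

ω×(Iω) gyroscopic = (-0.0108, -0.0126, 0.0080)
(τ − ω×Iω)/I = (-1.5840, 1.0840, 0.4333)
ω' = ω + α·dt = (0.0416, 0.5084, 0.9433)
q⊗(0,ω) = (0.4949749, 0.2828428, -0.7778177, 0.2828428)
q + ½dt·q⊗(0,ω), renormalized = (0.0247, 0.7203, -0.0388, -0.6921)
new position p' = (-2.9500, 2.4100, -2.9800)
v' = v + a·dt = (-1.6800, 0.9700, -0.6700)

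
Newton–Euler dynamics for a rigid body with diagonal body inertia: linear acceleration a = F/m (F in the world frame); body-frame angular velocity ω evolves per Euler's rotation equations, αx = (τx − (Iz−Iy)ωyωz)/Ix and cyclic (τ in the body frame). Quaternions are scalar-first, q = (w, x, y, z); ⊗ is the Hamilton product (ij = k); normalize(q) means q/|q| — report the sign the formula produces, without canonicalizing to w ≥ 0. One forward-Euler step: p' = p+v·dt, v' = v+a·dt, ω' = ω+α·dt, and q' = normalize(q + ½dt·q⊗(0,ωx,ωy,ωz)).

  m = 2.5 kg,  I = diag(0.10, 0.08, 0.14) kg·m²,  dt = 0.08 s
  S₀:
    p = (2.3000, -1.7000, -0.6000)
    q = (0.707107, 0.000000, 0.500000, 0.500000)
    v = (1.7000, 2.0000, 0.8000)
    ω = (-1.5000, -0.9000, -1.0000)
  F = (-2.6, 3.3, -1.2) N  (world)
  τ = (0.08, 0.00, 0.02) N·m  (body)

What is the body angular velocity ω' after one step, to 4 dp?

gyro term ω×Iω = (0.0540, -0.0600, -0.0270)
α = I⁻¹(τ − ω×Iω) = (0.2600, 0.7500, 0.3357)
ω' = ω + α·dt = (-1.4792, -0.8400, -0.9731)

ω' = (-1.4792, -0.8400, -0.9731)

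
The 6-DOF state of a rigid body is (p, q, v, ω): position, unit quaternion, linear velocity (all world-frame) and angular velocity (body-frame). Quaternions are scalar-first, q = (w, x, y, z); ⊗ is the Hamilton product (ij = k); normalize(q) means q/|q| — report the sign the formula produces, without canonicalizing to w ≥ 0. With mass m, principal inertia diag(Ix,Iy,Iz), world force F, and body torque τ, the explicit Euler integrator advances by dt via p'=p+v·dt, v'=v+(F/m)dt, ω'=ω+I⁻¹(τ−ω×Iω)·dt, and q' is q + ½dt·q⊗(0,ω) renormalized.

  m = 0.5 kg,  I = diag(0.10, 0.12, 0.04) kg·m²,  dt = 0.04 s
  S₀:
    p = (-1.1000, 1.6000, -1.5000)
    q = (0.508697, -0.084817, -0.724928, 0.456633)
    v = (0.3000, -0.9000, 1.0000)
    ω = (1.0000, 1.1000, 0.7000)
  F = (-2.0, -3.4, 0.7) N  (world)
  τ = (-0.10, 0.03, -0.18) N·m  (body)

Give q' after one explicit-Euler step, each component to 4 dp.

q' = (0.5197, -0.0948, -0.7030, 0.4761)

q⊗(0,ω) = (0.5625947, -0.5010489, 1.0755716, 0.9877172)
updated quaternion q' = (0.5197, -0.0948, -0.7030, 0.4761)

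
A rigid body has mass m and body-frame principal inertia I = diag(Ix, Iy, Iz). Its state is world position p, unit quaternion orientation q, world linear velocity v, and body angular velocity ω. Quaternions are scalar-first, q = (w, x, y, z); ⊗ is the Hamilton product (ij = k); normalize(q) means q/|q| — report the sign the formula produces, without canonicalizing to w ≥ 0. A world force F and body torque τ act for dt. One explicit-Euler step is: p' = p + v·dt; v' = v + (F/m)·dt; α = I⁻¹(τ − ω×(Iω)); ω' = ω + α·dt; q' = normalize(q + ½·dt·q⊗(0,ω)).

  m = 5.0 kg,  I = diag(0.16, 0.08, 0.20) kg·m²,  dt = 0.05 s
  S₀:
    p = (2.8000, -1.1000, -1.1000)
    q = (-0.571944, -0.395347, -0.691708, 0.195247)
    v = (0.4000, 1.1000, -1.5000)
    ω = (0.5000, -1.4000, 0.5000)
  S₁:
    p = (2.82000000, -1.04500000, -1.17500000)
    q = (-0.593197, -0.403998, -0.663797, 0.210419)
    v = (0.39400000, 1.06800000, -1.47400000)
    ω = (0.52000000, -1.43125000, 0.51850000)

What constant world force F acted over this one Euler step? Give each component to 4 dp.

Δv = v₁−v₀ = (-0.00600000, -0.03200000, 0.02600000)
m·(v₁−v₀)/dt = (-0.6000, -3.2000, 2.6000)

F = (-0.6000, -3.2000, 2.6000)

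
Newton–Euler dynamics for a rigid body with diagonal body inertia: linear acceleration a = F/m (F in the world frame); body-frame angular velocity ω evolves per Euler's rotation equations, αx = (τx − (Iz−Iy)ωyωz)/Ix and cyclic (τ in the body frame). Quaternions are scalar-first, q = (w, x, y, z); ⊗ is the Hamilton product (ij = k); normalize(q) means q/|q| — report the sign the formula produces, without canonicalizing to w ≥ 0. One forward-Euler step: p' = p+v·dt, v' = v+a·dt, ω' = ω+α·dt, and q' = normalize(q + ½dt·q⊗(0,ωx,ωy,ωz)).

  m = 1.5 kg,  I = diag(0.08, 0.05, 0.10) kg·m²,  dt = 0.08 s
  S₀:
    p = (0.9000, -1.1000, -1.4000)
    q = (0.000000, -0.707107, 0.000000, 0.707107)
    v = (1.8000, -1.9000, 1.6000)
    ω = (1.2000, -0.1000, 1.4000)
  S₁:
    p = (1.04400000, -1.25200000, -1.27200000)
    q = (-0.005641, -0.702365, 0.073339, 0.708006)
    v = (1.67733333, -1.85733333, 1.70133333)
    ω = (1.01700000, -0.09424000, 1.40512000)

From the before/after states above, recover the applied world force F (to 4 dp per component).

Δv = v₁−v₀ = (-0.12266667, 0.04266667, 0.10133333)
applied force F = (-2.3000, 0.8000, 1.9000)

F = (-2.3000, 0.8000, 1.9000)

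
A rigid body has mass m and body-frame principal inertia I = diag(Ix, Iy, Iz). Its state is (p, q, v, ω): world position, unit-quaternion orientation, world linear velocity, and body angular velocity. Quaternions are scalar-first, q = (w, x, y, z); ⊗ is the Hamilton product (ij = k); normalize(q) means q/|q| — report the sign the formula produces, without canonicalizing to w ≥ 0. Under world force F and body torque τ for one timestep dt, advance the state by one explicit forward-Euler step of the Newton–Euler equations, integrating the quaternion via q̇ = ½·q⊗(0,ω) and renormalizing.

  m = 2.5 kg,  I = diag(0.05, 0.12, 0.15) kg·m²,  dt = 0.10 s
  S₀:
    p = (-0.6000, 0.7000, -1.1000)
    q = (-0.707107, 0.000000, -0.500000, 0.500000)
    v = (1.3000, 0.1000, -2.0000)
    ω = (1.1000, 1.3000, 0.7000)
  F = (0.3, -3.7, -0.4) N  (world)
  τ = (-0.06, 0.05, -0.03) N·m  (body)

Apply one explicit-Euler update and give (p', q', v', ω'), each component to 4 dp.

p' = (-0.4700, 0.7100, -1.3000)
q' = (-0.6892, -0.0885, -0.5163, 0.5006)
v' = (1.3120, -0.0480, -2.0160)
ω' = (0.9254, 1.4058, 0.6133)

precession coupling ω×(Iω) = (0.0273, -0.0770, 0.1001)
(τ − ω×Iω)/I = (-1.7460, 1.0583, -0.8673)
ω + α·dt = (0.9254, 1.4058, 0.6133)
Hamilton product q⊗(0,ω) = (0.3000000, -1.7778177, -0.3692391, 0.0550251)
q' = normalize(q + ½dt·q⊗(0,ω)) = (-0.6892, -0.0885, -0.5163, 0.5006)
a = F/m = (0.1200, -1.4800, -0.1600)
p + v·dt = (-0.4700, 0.7100, -1.3000)
v' = v + a·dt = (1.3120, -0.0480, -2.0160)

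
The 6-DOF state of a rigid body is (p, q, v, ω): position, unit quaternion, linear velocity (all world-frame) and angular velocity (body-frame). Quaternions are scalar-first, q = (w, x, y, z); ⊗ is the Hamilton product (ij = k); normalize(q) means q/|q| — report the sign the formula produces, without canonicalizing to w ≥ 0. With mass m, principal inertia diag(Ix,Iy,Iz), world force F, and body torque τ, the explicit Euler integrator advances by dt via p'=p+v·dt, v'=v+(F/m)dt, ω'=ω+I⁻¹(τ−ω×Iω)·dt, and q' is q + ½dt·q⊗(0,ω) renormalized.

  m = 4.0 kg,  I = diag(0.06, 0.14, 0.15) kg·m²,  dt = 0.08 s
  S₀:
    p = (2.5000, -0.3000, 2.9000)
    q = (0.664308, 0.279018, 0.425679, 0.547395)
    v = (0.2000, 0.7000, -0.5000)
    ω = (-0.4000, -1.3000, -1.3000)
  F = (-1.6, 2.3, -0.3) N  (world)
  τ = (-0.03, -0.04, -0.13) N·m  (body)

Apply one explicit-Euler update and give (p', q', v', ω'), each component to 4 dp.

(τ − ω×Iω)/I = (-0.7817, 0.0486, -1.1440)
ω + α·dt = (-0.4625, -1.2961, -1.3915)
q⊗(0,ω) = (1.3766034, -0.1074924, -0.7198350, -1.0560522)
updated quaternion q' = (0.7173, 0.2739, 0.3958, 0.5037)
linear accel F/m = (-0.4000, 0.5750, -0.0750)
new position p' = (2.5160, -0.2440, 2.8600)
v + (F/m)dt = (0.1680, 0.7460, -0.5060)

p' = (2.5160, -0.2440, 2.8600)
q' = (0.7173, 0.2739, 0.3958, 0.5037)
v' = (0.1680, 0.7460, -0.5060)
ω' = (-0.4625, -1.2961, -1.3915)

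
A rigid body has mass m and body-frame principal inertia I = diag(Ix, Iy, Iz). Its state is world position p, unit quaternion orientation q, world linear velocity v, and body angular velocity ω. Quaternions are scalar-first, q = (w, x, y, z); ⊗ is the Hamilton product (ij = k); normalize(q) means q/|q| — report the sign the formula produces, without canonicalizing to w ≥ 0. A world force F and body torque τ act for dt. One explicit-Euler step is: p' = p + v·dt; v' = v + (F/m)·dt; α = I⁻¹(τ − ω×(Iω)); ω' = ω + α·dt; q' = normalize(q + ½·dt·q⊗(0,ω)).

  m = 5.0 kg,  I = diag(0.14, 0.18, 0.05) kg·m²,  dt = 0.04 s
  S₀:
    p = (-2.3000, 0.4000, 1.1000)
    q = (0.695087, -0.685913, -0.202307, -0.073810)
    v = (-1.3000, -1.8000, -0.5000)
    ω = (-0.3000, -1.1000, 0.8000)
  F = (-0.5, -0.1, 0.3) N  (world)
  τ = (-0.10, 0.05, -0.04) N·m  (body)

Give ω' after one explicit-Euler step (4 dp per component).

precession coupling ω×(Iω) = (0.1144, -0.0216, 0.0132)
angular accel α = (-1.5314, 0.3978, -1.0640)
ω' = ω + α·dt = (-0.3613, -1.0841, 0.7574)

ω' = (-0.3613, -1.0841, 0.7574)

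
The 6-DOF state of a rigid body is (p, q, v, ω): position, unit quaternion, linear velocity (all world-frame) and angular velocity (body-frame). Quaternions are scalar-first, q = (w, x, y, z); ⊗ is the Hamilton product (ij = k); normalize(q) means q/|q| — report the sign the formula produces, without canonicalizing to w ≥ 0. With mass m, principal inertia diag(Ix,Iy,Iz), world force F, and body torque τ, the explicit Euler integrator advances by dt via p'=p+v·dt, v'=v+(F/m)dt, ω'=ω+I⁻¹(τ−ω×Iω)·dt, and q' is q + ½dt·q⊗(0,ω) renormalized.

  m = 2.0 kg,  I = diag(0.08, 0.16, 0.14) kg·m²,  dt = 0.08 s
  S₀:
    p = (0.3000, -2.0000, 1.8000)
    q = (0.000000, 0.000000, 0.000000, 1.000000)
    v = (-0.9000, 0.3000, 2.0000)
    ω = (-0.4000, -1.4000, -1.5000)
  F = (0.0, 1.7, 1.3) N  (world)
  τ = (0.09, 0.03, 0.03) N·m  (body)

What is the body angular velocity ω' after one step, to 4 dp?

gyro term ω×Iω = (-0.0420, -0.0360, 0.0448)
angular accel α = (1.6500, 0.4125, -0.1057)
ω' = ω + α·dt = (-0.2680, -1.3670, -1.5085)

ω' = (-0.2680, -1.3670, -1.5085)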